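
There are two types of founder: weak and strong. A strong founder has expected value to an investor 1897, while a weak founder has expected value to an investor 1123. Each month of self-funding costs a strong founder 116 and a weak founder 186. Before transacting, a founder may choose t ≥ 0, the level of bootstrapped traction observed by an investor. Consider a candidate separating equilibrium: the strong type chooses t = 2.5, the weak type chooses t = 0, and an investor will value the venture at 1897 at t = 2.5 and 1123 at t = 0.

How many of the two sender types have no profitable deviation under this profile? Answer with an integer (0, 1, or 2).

1

Strong type: signal → 1897 − 116 × 2.5 = 1607; deviate to 0 → 1123. IC holds (1607 ≥ 1123).
Weak type: stay at 0 → 1123; mimic → 1897 − 186 × 2.5 = 1432. IC fails (1123 < 1432).
1 of 2 constraints hold, so this profile is not an equilibrium.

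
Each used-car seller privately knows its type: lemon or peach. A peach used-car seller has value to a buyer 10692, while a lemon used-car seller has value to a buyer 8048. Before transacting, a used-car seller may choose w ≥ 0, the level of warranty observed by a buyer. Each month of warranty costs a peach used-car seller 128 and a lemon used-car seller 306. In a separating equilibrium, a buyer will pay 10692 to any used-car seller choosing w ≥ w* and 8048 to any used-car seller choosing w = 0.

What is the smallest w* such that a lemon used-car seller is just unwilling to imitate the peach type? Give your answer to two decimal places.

A lemon used-car seller choosing w = 0 receives 8048.
Imitating at w* instead would pay 10692 at cost 306·w*, netting 10692 − 306·w*.
Indifference: 8048 = 10692 − 306·w*, so w* = (10692 − 8048) / 306 ≈ 8.64.
This is the lemon type's binding incentive-compatibility constraint; any w ≥ 8.64 sustains separation on that side.

8.64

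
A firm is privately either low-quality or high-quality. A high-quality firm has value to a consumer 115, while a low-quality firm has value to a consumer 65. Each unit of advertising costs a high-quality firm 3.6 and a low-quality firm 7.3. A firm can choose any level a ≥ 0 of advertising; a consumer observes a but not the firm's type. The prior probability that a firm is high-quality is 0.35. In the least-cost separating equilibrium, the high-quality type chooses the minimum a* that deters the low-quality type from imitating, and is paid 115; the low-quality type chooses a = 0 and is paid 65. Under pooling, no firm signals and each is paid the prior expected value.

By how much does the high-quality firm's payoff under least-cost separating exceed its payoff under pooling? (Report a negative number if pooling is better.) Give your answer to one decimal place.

Least-cost separating signal: a* solves 65 = 115 − 7.3·a*, so a* = (115 − 65)/7.3 ≈ 6.8493.
High-quality type's separating payoff: 115 − 3.6 × a* = 115 − 3.6 × (115 − 65)/7.3 = 115 − 180/7.3 ≈ 90.342.
Pooling payoff: 0.35 × 115 + 0.65 × 65 = 82.5.
Difference: 90.342 − 82.5 = 7.842, i.e. 7.8 to one decimal place.
The high-quality type prefers to separate.

7.8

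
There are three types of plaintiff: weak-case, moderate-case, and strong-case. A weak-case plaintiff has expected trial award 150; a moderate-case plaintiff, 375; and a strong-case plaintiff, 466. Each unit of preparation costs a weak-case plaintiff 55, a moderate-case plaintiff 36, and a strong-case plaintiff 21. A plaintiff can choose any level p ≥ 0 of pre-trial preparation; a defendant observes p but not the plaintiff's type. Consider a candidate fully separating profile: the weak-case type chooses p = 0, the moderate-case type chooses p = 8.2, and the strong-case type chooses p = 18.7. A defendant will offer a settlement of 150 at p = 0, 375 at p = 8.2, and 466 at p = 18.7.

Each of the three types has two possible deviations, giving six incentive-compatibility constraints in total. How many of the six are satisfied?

3

Strong-case (own payoff 466 − 21×18.7 = 73.3): to p=0 gives 150 → profitable ✗; to p=8.2 gives 375 − 21×8.2 = 202.8 → profitable ✗.
Moderate-case (own payoff 375 − 36×8.2 = 79.8): to p=0 gives 150 → profitable ✗; to p=18.7 gives 466 − 36×18.7 = -207.2 → no gain ✓.
Weak-case (own payoff 150): to p=8.2 gives 375 − 55×8.2 = -76 → no gain ✓; to p=18.7 gives 466 − 55×18.7 = -562.5 → no gain ✓.
3 of the 6 constraints hold; not an equilibrium.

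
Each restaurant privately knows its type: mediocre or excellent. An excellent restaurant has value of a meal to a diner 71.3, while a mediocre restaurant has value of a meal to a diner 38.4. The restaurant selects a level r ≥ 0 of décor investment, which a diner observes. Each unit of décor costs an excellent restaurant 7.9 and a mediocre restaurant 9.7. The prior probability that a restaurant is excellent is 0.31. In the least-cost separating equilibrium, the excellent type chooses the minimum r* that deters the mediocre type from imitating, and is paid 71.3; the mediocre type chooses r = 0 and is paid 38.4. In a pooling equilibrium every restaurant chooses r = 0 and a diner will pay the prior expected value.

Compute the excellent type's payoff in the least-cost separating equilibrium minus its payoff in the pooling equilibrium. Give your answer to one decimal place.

Least-cost separating signal: r* solves 38.4 = 71.3 − 9.7·r*, so r* = (71.3 − 38.4)/9.7 ≈ 3.3918.
Excellent type's separating payoff: 71.3 − 7.9 × r* = 71.3 − 7.9 × (71.3 − 38.4)/9.7 = 71.3 − 259.91/9.7 ≈ 44.505.
Pooling payoff: 0.31 × 71.3 + 0.69 × 38.4 = 48.599.
Difference: 44.505 − 48.599 = -4.094, i.e. -4.1 to one decimal place.
The excellent type would prefer the pooling outcome.

-4.1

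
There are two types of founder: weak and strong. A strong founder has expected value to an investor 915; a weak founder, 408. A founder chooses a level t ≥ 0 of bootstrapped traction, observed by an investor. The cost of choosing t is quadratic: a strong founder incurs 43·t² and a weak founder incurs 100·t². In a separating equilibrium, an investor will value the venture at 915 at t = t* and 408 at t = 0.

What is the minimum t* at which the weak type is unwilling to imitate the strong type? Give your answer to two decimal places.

The weak type at t = 0 receives 408; imitating at t* yields 915 − 100·t*².
Indifference: 408 = 915 − 100·t*², so t*² = (915 − 408) / 100 = 5.07.
t* = √5.07 ≈ 2.25.

2.25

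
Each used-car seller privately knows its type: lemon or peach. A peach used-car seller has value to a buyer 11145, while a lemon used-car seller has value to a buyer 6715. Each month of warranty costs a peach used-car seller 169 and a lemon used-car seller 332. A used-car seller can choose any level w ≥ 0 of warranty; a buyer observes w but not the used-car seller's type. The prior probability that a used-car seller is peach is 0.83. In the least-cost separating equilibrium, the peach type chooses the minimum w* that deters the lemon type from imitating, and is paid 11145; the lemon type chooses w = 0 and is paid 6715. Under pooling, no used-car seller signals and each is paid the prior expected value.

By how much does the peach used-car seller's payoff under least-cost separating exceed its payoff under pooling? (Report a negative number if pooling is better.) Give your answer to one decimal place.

-1501.9

Least-cost separating signal: w* solves 6715 = 11145 − 332·w*, so w* = (11145 − 6715)/332 ≈ 13.3434.
Peach type's separating payoff: 11145 − 169 × w* = 11145 − 169 × (11145 − 6715)/332 = 11145 − 748670/332 ≈ 8889.970.
Pooling payoff: 0.83 × 11145 + 0.17 × 6715 = 10391.9.
Difference: 8889.970 − 10391.9 = -1501.93, i.e. -1501.9 to one decimal place.
The peach type would prefer the pooling outcome.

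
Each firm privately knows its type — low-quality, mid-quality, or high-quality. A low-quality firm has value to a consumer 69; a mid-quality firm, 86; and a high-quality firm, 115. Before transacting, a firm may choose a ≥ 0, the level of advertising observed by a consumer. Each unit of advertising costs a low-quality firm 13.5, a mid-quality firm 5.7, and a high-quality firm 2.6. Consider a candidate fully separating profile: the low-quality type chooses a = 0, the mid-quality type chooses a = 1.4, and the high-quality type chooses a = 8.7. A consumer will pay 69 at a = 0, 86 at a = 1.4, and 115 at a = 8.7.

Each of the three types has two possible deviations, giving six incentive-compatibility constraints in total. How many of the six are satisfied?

Mid-quality (own payoff 86 − 5.7×1.4 = 78.02): to a=0 gives 69 → no gain ✓; to a=8.7 gives 115 − 5.7×8.7 = 65.41 → no gain ✓.
Low-quality (own payoff 69): to a=1.4 gives 86 − 13.5×1.4 = 67.1 → no gain ✓; to a=8.7 gives 115 − 13.5×8.7 = -2.45 → no gain ✓.
High-quality (own payoff 115 − 2.6×8.7 = 92.38): to a=0 gives 69 → no gain ✓; to a=1.4 gives 86 − 2.6×1.4 = 82.36 → no gain ✓.
6 of the 6 constraints hold; this profile is a separating equilibrium.

6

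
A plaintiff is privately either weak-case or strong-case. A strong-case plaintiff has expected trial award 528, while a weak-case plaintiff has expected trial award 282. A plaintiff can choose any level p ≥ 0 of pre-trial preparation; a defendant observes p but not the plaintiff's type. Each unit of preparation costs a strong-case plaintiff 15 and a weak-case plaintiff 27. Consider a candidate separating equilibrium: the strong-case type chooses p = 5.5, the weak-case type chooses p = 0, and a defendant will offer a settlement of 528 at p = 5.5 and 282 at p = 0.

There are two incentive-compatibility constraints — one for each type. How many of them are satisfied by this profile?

Weak-case type: stay at 0 → 282; mimic → 528 − 27 × 5.5 = 379.5. IC fails (282 < 379.5).
Strong-case type: signal → 528 − 15 × 5.5 = 445.5; deviate to 0 → 282. IC holds (445.5 ≥ 282).
1 of 2 constraints hold, so this profile is not an equilibrium.

1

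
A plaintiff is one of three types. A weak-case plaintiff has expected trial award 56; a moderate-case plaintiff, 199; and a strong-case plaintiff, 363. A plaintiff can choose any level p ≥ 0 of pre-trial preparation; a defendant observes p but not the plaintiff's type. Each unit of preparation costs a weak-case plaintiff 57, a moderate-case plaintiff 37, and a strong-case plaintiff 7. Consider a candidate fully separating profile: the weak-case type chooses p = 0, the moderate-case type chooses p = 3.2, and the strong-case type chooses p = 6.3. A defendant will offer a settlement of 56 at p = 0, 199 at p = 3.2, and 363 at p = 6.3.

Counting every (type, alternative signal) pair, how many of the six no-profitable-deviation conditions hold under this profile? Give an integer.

Weak-case (own payoff 56): to p=3.2 gives 199 − 57×3.2 = 16.6 → no gain ✓; to p=6.3 gives 363 − 57×6.3 = 3.9 → no gain ✓.
Moderate-case (own payoff 199 − 37×3.2 = 80.6): to p=0 gives 56 → no gain ✓; to p=6.3 gives 363 − 37×6.3 = 129.9 → profitable ✗.
Strong-case (own payoff 363 − 7×6.3 = 318.9): to p=0 gives 56 → no gain ✓; to p=3.2 gives 199 − 7×3.2 = 176.6 → no gain ✓.
5 of the 6 constraints hold; not an equilibrium.

5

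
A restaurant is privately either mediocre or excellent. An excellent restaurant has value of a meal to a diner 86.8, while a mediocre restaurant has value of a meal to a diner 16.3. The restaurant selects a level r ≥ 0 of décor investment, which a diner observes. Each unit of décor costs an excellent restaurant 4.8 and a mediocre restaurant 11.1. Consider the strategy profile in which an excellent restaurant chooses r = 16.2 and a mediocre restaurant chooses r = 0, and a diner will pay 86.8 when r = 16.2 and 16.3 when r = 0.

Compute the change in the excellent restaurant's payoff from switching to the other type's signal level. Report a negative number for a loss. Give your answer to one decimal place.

Playing r = 16.2 the excellent restaurant receives 86.8 − 4.8 × 16.2 = 9.04.
Deviating to r = 0 yields 16.3 instead.
Gain from deviating: 16.3 − 9.04 = 7.26, i.e. 7.3 to one decimal place.
The gain is positive, so the excellent type's incentive-compatibility constraint is violated — this profile is not a separating equilibrium.

7.3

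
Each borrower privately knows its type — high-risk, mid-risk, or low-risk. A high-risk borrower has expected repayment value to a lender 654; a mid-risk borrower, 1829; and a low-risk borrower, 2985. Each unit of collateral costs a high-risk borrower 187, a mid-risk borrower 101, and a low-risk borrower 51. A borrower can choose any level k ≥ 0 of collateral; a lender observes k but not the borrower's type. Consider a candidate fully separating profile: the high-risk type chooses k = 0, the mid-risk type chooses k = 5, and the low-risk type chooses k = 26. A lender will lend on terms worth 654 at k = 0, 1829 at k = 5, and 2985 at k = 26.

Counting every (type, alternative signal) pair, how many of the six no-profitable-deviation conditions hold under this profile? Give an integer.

5

Mid-risk (own payoff 1829 − 101×5 = 1324): to k=0 gives 654 → no gain ✓; to k=26 gives 2985 − 101×26 = 359 → no gain ✓.
Low-risk (own payoff 2985 − 51×26 = 1659): to k=0 gives 654 → no gain ✓; to k=5 gives 1829 − 51×5 = 1574 → no gain ✓.
High-risk (own payoff 654): to k=5 gives 1829 − 187×5 = 894 → profitable ✗; to k=26 gives 2985 − 187×26 = -1877 → no gain ✓.
5 of the 6 constraints hold; not an equilibrium.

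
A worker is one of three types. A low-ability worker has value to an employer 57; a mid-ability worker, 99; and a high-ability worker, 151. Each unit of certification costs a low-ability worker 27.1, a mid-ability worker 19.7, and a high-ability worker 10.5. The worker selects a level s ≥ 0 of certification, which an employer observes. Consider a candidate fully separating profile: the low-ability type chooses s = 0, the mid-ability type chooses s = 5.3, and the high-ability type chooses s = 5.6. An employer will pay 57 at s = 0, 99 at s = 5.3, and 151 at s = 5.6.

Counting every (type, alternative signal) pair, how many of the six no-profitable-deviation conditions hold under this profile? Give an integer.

4

Mid-ability (own payoff 99 − 19.7×5.3 = -5.41): to s=0 gives 57 → profitable ✗; to s=5.6 gives 151 − 19.7×5.6 = 40.68 → profitable ✗.
Low-ability (own payoff 57): to s=5.3 gives 99 − 27.1×5.3 = -44.63 → no gain ✓; to s=5.6 gives 151 − 27.1×5.6 = -0.76 → no gain ✓.
High-ability (own payoff 151 − 10.5×5.6 = 92.2): to s=0 gives 57 → no gain ✓; to s=5.3 gives 99 − 10.5×5.3 = 43.35 → no gain ✓.
4 of the 6 constraints hold; not an equilibrium.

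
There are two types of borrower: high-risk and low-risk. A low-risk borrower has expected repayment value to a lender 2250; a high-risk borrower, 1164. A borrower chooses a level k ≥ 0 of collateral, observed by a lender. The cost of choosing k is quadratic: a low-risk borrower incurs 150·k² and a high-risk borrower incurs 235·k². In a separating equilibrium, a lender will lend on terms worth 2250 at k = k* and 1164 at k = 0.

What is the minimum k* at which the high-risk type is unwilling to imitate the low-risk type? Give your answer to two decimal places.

2.15

The high-risk type at k = 0 receives 1164; imitating at k* yields 2250 − 235·k*².
Indifference: 1164 = 2250 − 235·k*², so k*² = (2250 − 1164) / 235 ≈ 4.6213.
k* = √4.6213 ≈ 2.15.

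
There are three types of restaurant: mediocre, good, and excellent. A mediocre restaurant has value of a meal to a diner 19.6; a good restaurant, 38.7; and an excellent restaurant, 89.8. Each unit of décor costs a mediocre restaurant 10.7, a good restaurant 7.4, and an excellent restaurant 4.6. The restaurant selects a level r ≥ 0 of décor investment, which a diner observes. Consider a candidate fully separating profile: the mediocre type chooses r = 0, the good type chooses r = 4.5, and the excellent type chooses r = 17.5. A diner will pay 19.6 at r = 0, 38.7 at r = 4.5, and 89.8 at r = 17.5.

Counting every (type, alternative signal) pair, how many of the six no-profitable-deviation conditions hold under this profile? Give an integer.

3

Excellent (own payoff 89.8 − 4.6×17.5 = 9.3): to r=0 gives 19.6 → profitable ✗; to r=4.5 gives 38.7 − 4.6×4.5 = 18 → profitable ✗.
Mediocre (own payoff 19.6): to r=4.5 gives 38.7 − 10.7×4.5 = -9.45 → no gain ✓; to r=17.5 gives 89.8 − 10.7×17.5 = -97.45 → no gain ✓.
Good (own payoff 38.7 − 7.4×4.5 = 5.4): to r=0 gives 19.6 → profitable ✗; to r=17.5 gives 89.8 − 7.4×17.5 = -39.7 → no gain ✓.
3 of the 6 constraints hold; not an equilibrium.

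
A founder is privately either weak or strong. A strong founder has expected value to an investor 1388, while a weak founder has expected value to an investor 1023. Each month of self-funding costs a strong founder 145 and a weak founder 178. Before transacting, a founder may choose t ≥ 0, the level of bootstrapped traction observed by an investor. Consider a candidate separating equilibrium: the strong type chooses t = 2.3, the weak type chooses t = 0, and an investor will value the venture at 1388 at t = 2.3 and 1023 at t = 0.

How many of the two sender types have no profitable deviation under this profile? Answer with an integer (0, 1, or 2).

2

Strong type: signal → 1388 − 145 × 2.3 = 1054.5; deviate to 0 → 1023. IC holds (1054.5 ≥ 1023).
Weak type: stay at 0 → 1023; mimic → 1388 − 178 × 2.3 = 978.6. IC holds (1023 ≥ 978.6).
2 of 2 constraints hold, so this is a separating equilibrium.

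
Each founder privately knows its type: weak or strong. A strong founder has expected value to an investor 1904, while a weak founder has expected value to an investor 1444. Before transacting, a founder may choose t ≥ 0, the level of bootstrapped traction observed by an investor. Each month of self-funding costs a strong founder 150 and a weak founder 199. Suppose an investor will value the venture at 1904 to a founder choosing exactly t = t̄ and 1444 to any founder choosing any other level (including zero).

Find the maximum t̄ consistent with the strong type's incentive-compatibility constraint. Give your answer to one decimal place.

3.1

Choosing t̄ yields the strong type 1904 − 150·t̄; choosing zero yields 1444.
The strong type is indifferent at 1904 − 150·t̄ = 1444, i.e. t̄ = (1904 − 1444) / 150 ≈ 3.1.
For any t̄ above 3.1 the strong type would rather pool at zero, so separation collapses.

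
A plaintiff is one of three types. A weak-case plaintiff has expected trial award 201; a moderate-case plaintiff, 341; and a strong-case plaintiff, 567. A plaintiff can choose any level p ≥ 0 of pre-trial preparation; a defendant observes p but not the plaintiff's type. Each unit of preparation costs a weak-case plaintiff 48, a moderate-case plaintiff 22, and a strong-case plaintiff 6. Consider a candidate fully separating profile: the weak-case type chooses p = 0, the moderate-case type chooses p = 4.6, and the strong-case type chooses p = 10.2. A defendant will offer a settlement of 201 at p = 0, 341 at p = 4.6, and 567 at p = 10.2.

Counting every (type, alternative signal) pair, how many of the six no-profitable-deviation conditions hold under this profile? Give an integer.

Strong-case (own payoff 567 − 6×10.2 = 505.8): to p=0 gives 201 → no gain ✓; to p=4.6 gives 341 − 6×4.6 = 313.4 → no gain ✓.
Weak-case (own payoff 201): to p=4.6 gives 341 − 48×4.6 = 120.2 → no gain ✓; to p=10.2 gives 567 − 48×10.2 = 77.4 → no gain ✓.
Moderate-case (own payoff 341 − 22×4.6 = 239.8): to p=0 gives 201 → no gain ✓; to p=10.2 gives 567 − 22×10.2 = 342.6 → profitable ✗.
5 of the 6 constraints hold; not an equilibrium.

5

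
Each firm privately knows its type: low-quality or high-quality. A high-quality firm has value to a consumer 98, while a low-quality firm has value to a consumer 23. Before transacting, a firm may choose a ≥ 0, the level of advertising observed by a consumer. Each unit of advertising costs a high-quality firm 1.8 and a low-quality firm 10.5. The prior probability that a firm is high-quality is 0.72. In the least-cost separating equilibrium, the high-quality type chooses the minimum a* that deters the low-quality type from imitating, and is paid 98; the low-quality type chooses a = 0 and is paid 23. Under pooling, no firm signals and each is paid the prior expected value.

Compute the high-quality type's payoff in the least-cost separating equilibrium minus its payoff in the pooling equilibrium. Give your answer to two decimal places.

Least-cost separating signal: a* solves 23 = 98 − 10.5·a*, so a* = (98 − 23)/10.5 ≈ 7.1429.
High-quality type's separating payoff: 98 − 1.8 × a* = 98 − 1.8 × (98 − 23)/10.5 = 98 − 135/10.5 ≈ 85.1429.
Pooling payoff: 0.72 × 98 + 0.28 × 23 = 77.
Difference: 85.1429 − 77 = 8.1429, i.e. 8.14 to two decimal places.
The high-quality type prefers to separate.

8.14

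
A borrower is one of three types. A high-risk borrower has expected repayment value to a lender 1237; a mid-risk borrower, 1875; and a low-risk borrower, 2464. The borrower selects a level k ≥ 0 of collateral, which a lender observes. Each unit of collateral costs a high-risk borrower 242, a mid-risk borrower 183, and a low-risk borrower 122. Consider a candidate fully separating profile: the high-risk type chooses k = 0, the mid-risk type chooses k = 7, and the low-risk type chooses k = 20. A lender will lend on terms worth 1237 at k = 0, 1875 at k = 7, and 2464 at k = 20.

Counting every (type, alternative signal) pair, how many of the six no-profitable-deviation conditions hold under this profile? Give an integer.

3

Low-risk (own payoff 2464 − 122×20 = 24): to k=0 gives 1237 → profitable ✗; to k=7 gives 1875 − 122×7 = 1021 → profitable ✗.
High-risk (own payoff 1237): to k=7 gives 1875 − 242×7 = 181 → no gain ✓; to k=20 gives 2464 − 242×20 = -2376 → no gain ✓.
Mid-risk (own payoff 1875 − 183×7 = 594): to k=0 gives 1237 → profitable ✗; to k=20 gives 2464 − 183×20 = -1196 → no gain ✓.
3 of the 6 constraints hold; not an equilibrium.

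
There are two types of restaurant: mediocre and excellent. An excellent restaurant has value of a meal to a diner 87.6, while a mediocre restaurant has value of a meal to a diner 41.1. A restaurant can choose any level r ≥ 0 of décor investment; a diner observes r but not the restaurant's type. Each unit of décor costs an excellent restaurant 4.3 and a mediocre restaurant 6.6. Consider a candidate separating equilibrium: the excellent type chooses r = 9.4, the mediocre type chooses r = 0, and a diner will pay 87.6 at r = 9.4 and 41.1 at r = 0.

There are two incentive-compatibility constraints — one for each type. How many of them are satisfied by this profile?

2

Mediocre type: stay at 0 → 41.1; mimic → 87.6 − 6.6 × 9.4 = 25.56. IC holds (41.1 ≥ 25.56).
Excellent type: signal → 87.6 − 4.3 × 9.4 = 47.18; deviate to 0 → 41.1. IC holds (47.18 ≥ 41.1).
2 of 2 constraints hold, so this is a separating equilibrium.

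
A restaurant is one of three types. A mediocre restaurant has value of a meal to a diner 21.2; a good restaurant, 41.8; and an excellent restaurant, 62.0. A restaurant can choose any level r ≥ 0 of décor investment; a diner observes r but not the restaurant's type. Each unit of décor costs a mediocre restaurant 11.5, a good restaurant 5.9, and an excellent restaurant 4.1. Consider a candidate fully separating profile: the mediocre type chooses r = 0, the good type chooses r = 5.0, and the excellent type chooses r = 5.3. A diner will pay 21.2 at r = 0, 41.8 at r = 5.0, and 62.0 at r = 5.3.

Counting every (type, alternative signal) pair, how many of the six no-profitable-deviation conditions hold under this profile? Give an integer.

4

Good (own payoff 41.8 − 5.9×5.0 = 12.3): to r=0 gives 21.2 → profitable ✗; to r=5.3 gives 62.0 − 5.9×5.3 = 30.73 → profitable ✗.
Mediocre (own payoff 21.2): to r=5.0 gives 41.8 − 11.5×5.0 = -15.7 → no gain ✓; to r=5.3 gives 62.0 − 11.5×5.3 = 1.05 → no gain ✓.
Excellent (own payoff 62.0 − 4.1×5.3 = 40.27): to r=0 gives 21.2 → no gain ✓; to r=5.0 gives 41.8 − 4.1×5.0 = 21.3 → no gain ✓.
4 of the 6 constraints hold; not an equilibrium.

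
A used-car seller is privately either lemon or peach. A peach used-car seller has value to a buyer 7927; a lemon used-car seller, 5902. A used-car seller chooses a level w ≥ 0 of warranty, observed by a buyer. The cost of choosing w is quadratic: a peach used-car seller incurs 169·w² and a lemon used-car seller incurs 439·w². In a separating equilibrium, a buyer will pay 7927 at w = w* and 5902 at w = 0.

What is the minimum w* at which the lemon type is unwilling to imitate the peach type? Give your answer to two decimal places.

The lemon type at w = 0 receives 5902; imitating at w* yields 7927 − 439·w*².
Indifference: 5902 = 7927 − 439·w*², so w*² = (7927 − 5902) / 439 ≈ 4.6128.
w* = √4.6128 ≈ 2.15.

2.15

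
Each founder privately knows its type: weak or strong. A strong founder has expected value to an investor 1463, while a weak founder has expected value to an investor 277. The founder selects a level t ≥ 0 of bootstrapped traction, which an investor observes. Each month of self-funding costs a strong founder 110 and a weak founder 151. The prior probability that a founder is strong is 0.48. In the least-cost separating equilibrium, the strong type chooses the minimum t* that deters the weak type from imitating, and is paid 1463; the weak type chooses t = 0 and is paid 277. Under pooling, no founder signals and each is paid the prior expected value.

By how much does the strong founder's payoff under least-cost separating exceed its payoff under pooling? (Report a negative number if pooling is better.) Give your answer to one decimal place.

Least-cost separating signal: t* solves 277 = 1463 − 151·t*, so t* = (1463 − 277)/151 ≈ 7.8543.
Strong type's separating payoff: 1463 − 110 × t* = 1463 − 110 × (1463 − 277)/151 = 1463 − 130460/151 ≈ 599.026.
Pooling payoff: 0.48 × 1463 + 0.52 × 277 = 846.28.
Difference: 599.026 − 846.28 = -247.254, i.e. -247.3 to one decimal place.
The strong type would prefer the pooling outcome.

-247.3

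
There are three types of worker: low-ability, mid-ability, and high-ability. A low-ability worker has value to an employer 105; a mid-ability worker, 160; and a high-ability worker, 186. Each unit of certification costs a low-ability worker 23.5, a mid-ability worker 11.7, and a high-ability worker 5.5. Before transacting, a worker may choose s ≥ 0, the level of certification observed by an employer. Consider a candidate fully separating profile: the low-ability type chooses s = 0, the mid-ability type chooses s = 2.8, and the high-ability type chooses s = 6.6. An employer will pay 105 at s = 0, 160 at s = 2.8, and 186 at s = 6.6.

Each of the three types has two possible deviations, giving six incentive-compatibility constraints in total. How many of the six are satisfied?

Mid-ability (own payoff 160 − 11.7×2.8 = 127.24): to s=0 gives 105 → no gain ✓; to s=6.6 gives 186 − 11.7×6.6 = 108.78 → no gain ✓.
Low-ability (own payoff 105): to s=2.8 gives 160 − 23.5×2.8 = 94.2 → no gain ✓; to s=6.6 gives 186 − 23.5×6.6 = 30.9 → no gain ✓.
High-ability (own payoff 186 − 5.5×6.6 = 149.7): to s=0 gives 105 → no gain ✓; to s=2.8 gives 160 − 5.5×2.8 = 144.6 → no gain ✓.
6 of the 6 constraints hold; this profile is a separating equilibrium.

6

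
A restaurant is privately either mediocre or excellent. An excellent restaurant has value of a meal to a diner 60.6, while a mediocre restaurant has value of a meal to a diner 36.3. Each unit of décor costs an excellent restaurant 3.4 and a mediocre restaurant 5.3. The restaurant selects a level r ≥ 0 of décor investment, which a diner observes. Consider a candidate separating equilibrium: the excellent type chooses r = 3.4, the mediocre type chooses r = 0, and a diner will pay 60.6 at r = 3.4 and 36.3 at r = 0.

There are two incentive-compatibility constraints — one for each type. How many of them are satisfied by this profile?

1

Excellent type: signal → 60.6 − 3.4 × 3.4 = 49.04; deviate to 0 → 36.3. IC holds (49.04 ≥ 36.3).
Mediocre type: stay at 0 → 36.3; mimic → 60.6 − 5.3 × 3.4 = 42.58. IC fails (36.3 < 42.58).
1 of 2 constraints hold, so this profile is not an equilibrium.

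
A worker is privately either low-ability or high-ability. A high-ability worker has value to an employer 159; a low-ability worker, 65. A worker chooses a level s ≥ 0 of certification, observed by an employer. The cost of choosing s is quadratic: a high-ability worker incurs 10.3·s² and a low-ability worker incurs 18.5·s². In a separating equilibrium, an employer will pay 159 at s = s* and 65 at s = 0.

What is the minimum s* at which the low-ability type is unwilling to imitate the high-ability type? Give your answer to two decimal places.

The low-ability type at s = 0 receives 65; imitating at s* yields 159 − 18.5·s*².
Indifference: 65 = 159 − 18.5·s*², so s*² = (159 − 65) / 18.5 ≈ 5.0811.
s* = √5.0811 ≈ 2.25.

2.25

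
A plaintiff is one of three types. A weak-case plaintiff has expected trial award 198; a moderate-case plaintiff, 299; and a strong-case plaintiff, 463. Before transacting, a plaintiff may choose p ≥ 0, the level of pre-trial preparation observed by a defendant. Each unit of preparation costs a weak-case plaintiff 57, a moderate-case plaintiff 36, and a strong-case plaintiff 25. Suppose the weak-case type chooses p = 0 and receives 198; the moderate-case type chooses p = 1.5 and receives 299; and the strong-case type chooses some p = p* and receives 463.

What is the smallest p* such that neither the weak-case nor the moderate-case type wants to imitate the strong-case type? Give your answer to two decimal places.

6.06

Weak-case type (on-path payoff 198) won't mimic when 198 ≥ 463 − 57·p*, i.e. p* ≥ 4.65.
Moderate-case type (on-path payoff 299 − 36×1.5 = 245) won't mimic when 245 ≥ 463 − 36·p*, i.e. p* ≥ 6.06.
Both must hold, so p* = max(4.65, 6.06) = 6.06. The moderate-case type's constraint binds.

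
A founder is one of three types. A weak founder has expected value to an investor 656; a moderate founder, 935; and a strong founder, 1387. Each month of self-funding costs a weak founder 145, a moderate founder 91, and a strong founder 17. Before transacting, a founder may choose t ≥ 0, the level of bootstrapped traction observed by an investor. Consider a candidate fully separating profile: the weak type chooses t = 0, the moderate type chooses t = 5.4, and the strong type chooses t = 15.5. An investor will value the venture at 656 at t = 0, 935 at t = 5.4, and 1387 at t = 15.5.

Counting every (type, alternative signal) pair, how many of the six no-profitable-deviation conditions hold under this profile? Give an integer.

Weak (own payoff 656): to t=5.4 gives 935 − 145×5.4 = 152 → no gain ✓; to t=15.5 gives 1387 − 145×15.5 = -860.5 → no gain ✓.
Moderate (own payoff 935 − 91×5.4 = 443.6): to t=0 gives 656 → profitable ✗; to t=15.5 gives 1387 − 91×15.5 = -23.5 → no gain ✓.
Strong (own payoff 1387 − 17×15.5 = 1123.5): to t=0 gives 656 → no gain ✓; to t=5.4 gives 935 − 17×5.4 = 843.2 → no gain ✓.
5 of the 6 constraints hold; not an equilibrium.

5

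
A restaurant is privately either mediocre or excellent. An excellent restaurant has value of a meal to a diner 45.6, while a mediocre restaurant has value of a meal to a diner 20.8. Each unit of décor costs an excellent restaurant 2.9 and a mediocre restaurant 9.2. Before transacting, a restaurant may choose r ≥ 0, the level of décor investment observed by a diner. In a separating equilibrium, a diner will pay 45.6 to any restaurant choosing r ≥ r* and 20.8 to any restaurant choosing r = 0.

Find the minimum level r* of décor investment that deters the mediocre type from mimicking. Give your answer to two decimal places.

2.70

A mediocre restaurant choosing r = 0 receives 20.8.
Imitating at r* instead would pay 45.6 at cost 9.2·r*, netting 45.6 − 9.2·r*.
Indifference: 20.8 = 45.6 − 9.2·r*, so r* = (45.6 − 20.8) / 9.2 ≈ 2.70.
At r* the mediocre type's incentive constraint just binds; the excellent type strictly prefers r* since its per-unit cost is lower.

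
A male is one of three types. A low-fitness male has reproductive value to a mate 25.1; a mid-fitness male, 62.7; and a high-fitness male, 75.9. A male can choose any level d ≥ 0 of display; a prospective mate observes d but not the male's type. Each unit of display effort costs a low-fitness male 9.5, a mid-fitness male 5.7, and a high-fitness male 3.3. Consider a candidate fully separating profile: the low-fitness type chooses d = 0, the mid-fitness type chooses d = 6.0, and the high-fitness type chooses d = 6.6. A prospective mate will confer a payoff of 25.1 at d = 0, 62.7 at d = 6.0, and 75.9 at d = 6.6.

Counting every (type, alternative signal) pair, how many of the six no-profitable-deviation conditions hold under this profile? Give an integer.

Mid-fitness (own payoff 62.7 − 5.7×6.0 = 28.5): to d=0 gives 25.1 → no gain ✓; to d=6.6 gives 75.9 − 5.7×6.6 = 38.28 → profitable ✗.
High-fitness (own payoff 75.9 − 3.3×6.6 = 54.12): to d=0 gives 25.1 → no gain ✓; to d=6.0 gives 62.7 − 3.3×6.0 = 42.9 → no gain ✓.
Low-fitness (own payoff 25.1): to d=6.0 gives 62.7 − 9.5×6.0 = 5.7 → no gain ✓; to d=6.6 gives 75.9 − 9.5×6.6 = 13.2 → no gain ✓.
5 of the 6 constraints hold; not an equilibrium.

5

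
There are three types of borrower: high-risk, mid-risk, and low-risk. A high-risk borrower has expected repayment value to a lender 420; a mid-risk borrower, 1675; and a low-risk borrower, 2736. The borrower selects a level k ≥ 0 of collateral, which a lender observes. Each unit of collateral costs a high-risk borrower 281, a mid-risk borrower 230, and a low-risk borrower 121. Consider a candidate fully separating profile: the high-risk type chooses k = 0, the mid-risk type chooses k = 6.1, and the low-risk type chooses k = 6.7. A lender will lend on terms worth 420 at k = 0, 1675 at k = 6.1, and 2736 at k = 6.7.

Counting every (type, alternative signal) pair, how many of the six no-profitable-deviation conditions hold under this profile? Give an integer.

3

High-risk (own payoff 420): to k=6.1 gives 1675 − 281×6.1 = -39.1 → no gain ✓; to k=6.7 gives 2736 − 281×6.7 = 853.3 → profitable ✗.
Low-risk (own payoff 2736 − 121×6.7 = 1925.3): to k=0 gives 420 → no gain ✓; to k=6.1 gives 1675 − 121×6.1 = 936.9 → no gain ✓.
Mid-risk (own payoff 1675 − 230×6.1 = 272): to k=0 gives 420 → profitable ✗; to k=6.7 gives 2736 − 230×6.7 = 1195 → profitable ✗.
3 of the 6 constraints hold; not an equilibrium.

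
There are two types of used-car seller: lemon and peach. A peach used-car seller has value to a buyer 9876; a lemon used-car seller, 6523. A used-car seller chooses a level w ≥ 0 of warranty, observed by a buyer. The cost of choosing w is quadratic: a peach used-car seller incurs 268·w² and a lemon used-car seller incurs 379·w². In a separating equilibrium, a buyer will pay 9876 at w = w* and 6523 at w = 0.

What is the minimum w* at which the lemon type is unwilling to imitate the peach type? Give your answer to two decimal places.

2.97

The lemon type at w = 0 receives 6523; imitating at w* yields 9876 − 379·w*².
Indifference: 6523 = 9876 − 379·w*², so w*² = (9876 − 6523) / 379 ≈ 8.8470.
w* = √8.8470 ≈ 2.97.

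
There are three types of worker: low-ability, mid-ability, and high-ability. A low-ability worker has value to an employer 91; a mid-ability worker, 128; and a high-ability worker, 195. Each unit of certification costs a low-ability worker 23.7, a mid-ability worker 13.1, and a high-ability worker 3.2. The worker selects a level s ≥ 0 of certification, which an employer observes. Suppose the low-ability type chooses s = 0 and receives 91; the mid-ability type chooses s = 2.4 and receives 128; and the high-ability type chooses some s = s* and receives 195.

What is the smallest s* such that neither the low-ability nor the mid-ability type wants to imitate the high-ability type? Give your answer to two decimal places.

7.51

Mid-ability type (on-path payoff 128 − 13.1×2.4 = 96.56) won't mimic when 96.56 ≥ 195 − 13.1·s*, i.e. s* ≥ 7.51.
Low-ability type (on-path payoff 91) won't mimic when 91 ≥ 195 − 23.7·s*, i.e. s* ≥ 4.39.
Both must hold, so s* = max(4.39, 7.51) = 7.51. The mid-ability type's constraint binds.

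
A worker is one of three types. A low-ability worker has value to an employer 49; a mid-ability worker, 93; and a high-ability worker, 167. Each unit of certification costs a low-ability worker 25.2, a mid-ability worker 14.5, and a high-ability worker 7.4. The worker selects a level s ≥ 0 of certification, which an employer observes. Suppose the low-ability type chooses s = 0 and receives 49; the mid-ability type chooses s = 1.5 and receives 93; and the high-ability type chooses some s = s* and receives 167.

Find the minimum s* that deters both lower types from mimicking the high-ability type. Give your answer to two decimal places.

6.60

Mid-ability type (on-path payoff 93 − 14.5×1.5 = 71.25) won't mimic when 71.25 ≥ 167 − 14.5·s*, i.e. s* ≥ 6.60.
Low-ability type (on-path payoff 49) won't mimic when 49 ≥ 167 − 25.2·s*, i.e. s* ≥ 4.68.
Both must hold, so s* = max(4.68, 6.60) = 6.60. The mid-ability type's constraint binds.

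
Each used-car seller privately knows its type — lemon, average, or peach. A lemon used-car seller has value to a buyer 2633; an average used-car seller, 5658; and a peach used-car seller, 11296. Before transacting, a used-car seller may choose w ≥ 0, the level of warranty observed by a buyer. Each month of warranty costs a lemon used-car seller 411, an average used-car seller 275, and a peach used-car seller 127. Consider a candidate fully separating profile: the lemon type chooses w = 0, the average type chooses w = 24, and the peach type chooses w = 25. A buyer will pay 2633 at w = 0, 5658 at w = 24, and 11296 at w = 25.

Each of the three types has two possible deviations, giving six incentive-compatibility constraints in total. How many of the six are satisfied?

Peach (own payoff 11296 − 127×25 = 8121): to w=0 gives 2633 → no gain ✓; to w=24 gives 5658 − 127×24 = 2610 → no gain ✓.
Average (own payoff 5658 − 275×24 = -942): to w=0 gives 2633 → profitable ✗; to w=25 gives 11296 − 275×25 = 4421 → profitable ✗.
Lemon (own payoff 2633): to w=24 gives 5658 − 411×24 = -4206 → no gain ✓; to w=25 gives 11296 − 411×25 = 1021 → no gain ✓.
4 of the 6 constraints hold; not an equilibrium.

4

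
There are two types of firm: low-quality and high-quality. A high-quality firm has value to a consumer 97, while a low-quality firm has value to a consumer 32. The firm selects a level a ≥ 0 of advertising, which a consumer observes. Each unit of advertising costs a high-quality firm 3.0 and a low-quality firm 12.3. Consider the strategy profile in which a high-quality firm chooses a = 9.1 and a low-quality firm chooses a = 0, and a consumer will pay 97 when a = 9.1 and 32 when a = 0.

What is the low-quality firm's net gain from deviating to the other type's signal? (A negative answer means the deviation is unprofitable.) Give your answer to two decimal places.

-46.93

Playing a = 0 the low-quality firm receives 32.
Deviating to a = 9.1 brings payment 97 at cost 12.3 × 9.1 = 111.93, netting -14.93.
Gain from deviating: -14.93 − 32 = -46.93.
The gain is negative, so the low-quality type's incentive-compatibility constraint is satisfied.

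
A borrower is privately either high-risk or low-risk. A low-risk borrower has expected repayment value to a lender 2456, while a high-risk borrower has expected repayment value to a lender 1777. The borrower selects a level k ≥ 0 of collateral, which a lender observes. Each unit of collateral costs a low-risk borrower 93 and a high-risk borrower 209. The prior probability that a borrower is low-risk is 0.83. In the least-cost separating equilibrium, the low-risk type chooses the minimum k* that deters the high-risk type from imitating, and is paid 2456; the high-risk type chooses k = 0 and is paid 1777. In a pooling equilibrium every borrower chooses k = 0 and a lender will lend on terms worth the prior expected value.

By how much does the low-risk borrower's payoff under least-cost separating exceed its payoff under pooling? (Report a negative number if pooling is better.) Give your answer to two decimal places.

Least-cost separating signal: k* solves 1777 = 2456 − 209·k*, so k* = (2456 − 1777)/209 ≈ 3.2488.
Low-risk type's separating payoff: 2456 − 93 × k* = 2456 − 93 × (2456 − 1777)/209 = 2456 − 63147/209 ≈ 2153.8612.
Pooling payoff: 0.83 × 2456 + 0.17 × 1777 = 2340.57.
Difference: 2153.8612 − 2340.57 = -186.7088, i.e. -186.71 to two decimal places.
The low-risk type would prefer the pooling outcome.

-186.71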